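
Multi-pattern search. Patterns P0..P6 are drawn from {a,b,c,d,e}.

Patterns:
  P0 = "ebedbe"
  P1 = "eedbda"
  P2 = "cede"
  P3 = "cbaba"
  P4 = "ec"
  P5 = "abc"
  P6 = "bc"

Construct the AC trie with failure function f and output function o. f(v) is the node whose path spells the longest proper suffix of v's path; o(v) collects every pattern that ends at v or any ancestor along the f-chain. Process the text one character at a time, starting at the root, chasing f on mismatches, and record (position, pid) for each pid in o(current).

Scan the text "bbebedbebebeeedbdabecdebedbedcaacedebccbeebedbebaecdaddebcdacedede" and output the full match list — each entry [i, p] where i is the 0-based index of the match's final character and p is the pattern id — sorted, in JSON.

Construct AC machine:
Trie nodes:
  0='ε' goto a→21 b→24 c→12 e→1
  1='e' goto b→2 c→20 e→7
  2='eb' goto e→3
  3='ebe' goto d→4
  4='ebed' goto b→5
  5='ebedb' goto e→6
  6='ebedbe' goto ·  ←P0
  7='ee' goto d→8
  8='eed' goto b→9
  9='eedb' goto d→10
  10='eedbd' goto a→11
  11='eedbda' goto ·  ←P1
  12='c' goto b→16 e→13
  13='ce' goto d→14
  14='ced' goto e→15
  15='cede' goto ·  ←P2
  16='cb' goto a→17
  17='cba' goto b→18
  18='cbab' goto a→19
  19='cbaba' goto ·  ←P3
  20='ec' goto ·  ←P4
  21='a' goto b→22
  22='ab' goto c→23
  23='abc' goto ·  ←P5
  24='b' goto c→25
  25='bc' goto ·  ←P6

Failure links (BFS by depth):
  fail(1) 'e': from fail(0)=0 chase 'e': 0 ⇒ 0;  out=∅∪out(0)=∅
  fail(12) 'c': from fail(0)=0 chase 'c': 0 ⇒ 0;  out=∅∪out(0)=∅
  fail(21) 'a': from fail(0)=0 chase 'a': 0 ⇒ 0;  out=∅∪out(0)=∅
  fail(24) 'b': from fail(0)=0 chase 'b': 0 ⇒ 0;  out=∅∪out(0)=∅
  fail(2) 'eb': from fail(1)=0 chase 'b': 0 ⇒ 24;  out=∅∪out(24)=∅
  fail(7) 'ee': from fail(1)=0 chase 'e': 0 ⇒ 1;  out=∅∪out(1)=∅
  fail(13) 'ce': from fail(12)=0 chase 'e': 0 ⇒ 1;  out=∅∪out(1)=∅
  fail(16) 'cb': from fail(12)=0 chase 'b': 0 ⇒ 24;  out=∅∪out(24)=∅
  fail(20) 'ec': from fail(1)=0 chase 'c': 0 ⇒ 12;  out={4}∪out(12)={4}
  fail(22) 'ab': from fail(21)=0 chase 'b': 0 ⇒ 24;  out=∅∪out(24)=∅
  fail(25) 'bc': from fail(24)=0 chase 'c': 0 ⇒ 12;  out={6}∪out(12)={6}
  fail(3) 'ebe': from fail(2)=24 chase 'e': 24→0 ⇒ 1;  out=∅∪out(1)=∅
  fail(8) 'eed': from fail(7)=1 chase 'd': 1→0 ⇒ 0;  out=∅∪out(0)=∅
  fail(14) 'ced': from fail(13)=1 chase 'd': 1→0 ⇒ 0;  out=∅∪out(0)=∅
  fail(17) 'cba': from fail(16)=24 chase 'a': 24→0 ⇒ 21;  out=∅∪out(21)=∅
  fail(23) 'abc': from fail(22)=24 chase 'c': 24 ⇒ 25;  out={5}∪out(25)={5,6}
  fail(4) 'ebed': from fail(3)=1 chase 'd': 1→0 ⇒ 0;  out=∅∪out(0)=∅
  fail(9) 'eedb': from fail(8)=0 chase 'b': 0 ⇒ 24;  out=∅∪out(24)=∅
  fail(15) 'cede': from fail(14)=0 chase 'e': 0 ⇒ 1;  out={2}∪out(1)={2}
  fail(18) 'cbab': from fail(17)=21 chase 'b': 21 ⇒ 22;  out=∅∪out(22)=∅
  fail(5) 'ebedb': from fail(4)=0 chase 'b': 0 ⇒ 24;  out=∅∪out(24)=∅
  fail(10) 'eedbd': from fail(9)=24 chase 'd': 24→0 ⇒ 0;  out=∅∪out(0)=∅
  fail(19) 'cbaba': from fail(18)=22 chase 'a': 22→24→0 ⇒ 21;  out={3}∪out(21)={3}
  fail(6) 'ebedbe': from fail(5)=24 chase 'e': 24→0 ⇒ 1;  out={0}∪out(1)={0}
  fail(11) 'eedbda': from fail(10)=0 chase 'a': 0 ⇒ 21;  out={1}∪out(21)={1}

Run:
pos 0 'b': at 24
pos 1 'b': at 24 ·f
pos 2 'e': at 1 ·f
pos 3 'b': at 2
pos 4 'e': at 3
pos 5 'd': at 4
pos 6 'b': at 5
pos 7 'e': at 6  → match P0@[2:7]
pos 8 'b': at 2 ·f
pos 9 'e': at 3
pos 10 'b': at 2 ·f
pos 11 'e': at 3
pos 12 'e': at 7 ·f
pos 13 'e': at 7 ·f
pos 14 'd': at 8
pos 15 'b': at 9
pos 16 'd': at 10
pos 17 'a': at 11  → match P1@[12:17]
pos 18 'b': at 22 ·f
pos 19 'e': at 1 ·f
pos 20 'c': at 20  → match P4@[19:20]
pos 21 'd': at 0 ·f
pos 22 'e': at 1
pos 23 'b': at 2
pos 24 'e': at 3
pos 25 'd': at 4
pos 26 'b': at 5
pos 27 'e': at 6  → match P0@[22:27]
pos 28 'd': at 0 ·f
pos 29 'c': at 12
pos 30 'a': at 21 ·f
pos 31 'a': at 21 ·f
pos 32 'c': at 12 ·f
pos 33 'e': at 13
pos 34 'd': at 14
pos 35 'e': at 15  → match P2@[32:35]
pos 36 'b': at 2 ·f
pos 37 'c': at 25 ·f  → match P6@[36:37]
pos 38 'c': at 12 ·f
pos 39 'b': at 16
pos 40 'e': at 1 ·f
pos 41 'e': at 7
pos 42 'b': at 2 ·f
pos 43 'e': at 3
pos 44 'd': at 4
pos 45 'b': at 5
pos 46 'e': at 6  → match P0@[41:46]
pos 47 'b': at 2 ·f
pos 48 'a': at 21 ·f
pos 49 'e': at 1 ·f
pos 50 'c': at 20  → match P4@[49:50]
pos 51 'd': at 0 ·f
pos 52 'a': at 21
pos 53 'd': at 0 ·f
pos 54 'd': at 0
pos 55 'e': at 1
pos 56 'b': at 2
pos 57 'c': at 25 ·f  → match P6@[56:57]
pos 58 'd': at 0 ·f
pos 59 'a': at 21
pos 60 'c': at 12 ·f
pos 61 'e': at 13
pos 62 'd': at 14
pos 63 'e': at 15  → match P2@[60:63]
pos 64 'd': at 0 ·f
pos 65 'e': at 1

Matches: [[7,0],[17,1],[20,4],[27,0],[35,2],[37,6],[46,0],[50,4],[57,6],[63,2]]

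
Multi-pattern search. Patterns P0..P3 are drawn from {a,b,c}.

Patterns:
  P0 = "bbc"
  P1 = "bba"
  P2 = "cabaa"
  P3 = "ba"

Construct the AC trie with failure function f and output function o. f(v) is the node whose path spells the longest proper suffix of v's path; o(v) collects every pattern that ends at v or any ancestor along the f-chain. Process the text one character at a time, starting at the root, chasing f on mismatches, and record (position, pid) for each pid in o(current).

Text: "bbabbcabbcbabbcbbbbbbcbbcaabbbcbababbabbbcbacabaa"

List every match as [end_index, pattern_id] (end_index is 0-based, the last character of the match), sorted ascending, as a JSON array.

Construct AC machine:
Trie (insert patterns):
  0='ε' goto b→1 c→5
  1='b' goto a→10 b→2
  2='bb' goto a→4 c→3
  3='bbc' goto ·  [P0 ends]
  4='bba' goto ·  [P1 ends]
  5='c' goto a→6
  6='ca' goto b→7
  7='cab' goto a→8
  8='caba' goto a→9
  9='cabaa' goto ·  [P2 ends]
  10='ba' goto ·  [P3 ends]

BFS fail/out derivation:
  fail(1) 'b': from fail(0)=0 chase 'b': 0 ⇒ 0;  out=∅∪out(0)=∅
  fail(5) 'c': from fail(0)=0 chase 'c': 0 ⇒ 0;  out=∅∪out(0)=∅
  fail(2) 'bb': from fail(1)=0 chase 'b': 0 ⇒ 1;  out=∅∪out(1)=∅
  fail(6) 'ca': from fail(5)=0 chase 'a': 0 ⇒ 0;  out=∅∪out(0)=∅
  fail(10) 'ba': from fail(1)=0 chase 'a': 0 ⇒ 0;  out={3}∪out(0)={3}
  fail(3) 'bbc': from fail(2)=1 chase 'c': 1→0 ⇒ 5;  out={0}∪out(5)={0}
  fail(4) 'bba': from fail(2)=1 chase 'a': 1 ⇒ 10;  out={1}∪out(10)={1,3}
  fail(7) 'cab': from fail(6)=0 chase 'b': 0 ⇒ 1;  out=∅∪out(1)=∅
  fail(8) 'caba': from fail(7)=1 chase 'a': 1 ⇒ 10;  out=∅∪out(10)={3}
  fail(9) 'cabaa': from fail(8)=10 chase 'a': 10→0 ⇒ 0;  out={2}∪out(0)={2}

Text stream:
[0] read 'b'  n0⇒n1
[1] read 'b'  n1⇒n2
[2] read 'a'  n2⇒n4  emit P1@[0:2],P3@[1:2]
[3] read 'b'  n4⇒n1 (fail-walked)
[4] read 'b'  n1⇒n2
[5] read 'c'  n2⇒n3  emit P0@[3:5]
[6] read 'a'  n3⇒n6 (fail-walked)
[7] read 'b'  n6⇒n7
[8] read 'b'  n7⇒n2 (fail-walked)
[9] read 'c'  n2⇒n3  emit P0@[7:9]
[10] read 'b'  n3⇒n1 (fail-walked)
[11] read 'a'  n1⇒n10  emit P3@[10:11]
[12] read 'b'  n10⇒n1 (fail-walked)
[13] read 'b'  n1⇒n2
[14] read 'c'  n2⇒n3  emit P0@[12:14]
[15] read 'b'  n3⇒n1 (fail-walked)
[16] read 'b'  n1⇒n2
[17] read 'b'  n2⇒n2 (fail-walked)
[18] read 'b'  n2⇒n2 (fail-walked)
[19] read 'b'  n2⇒n2 (fail-walked)
[20] read 'b'  n2⇒n2 (fail-walked)
[21] read 'c'  n2⇒n3  emit P0@[19:21]
[22] read 'b'  n3⇒n1 (fail-walked)
[23] read 'b'  n1⇒n2
[24] read 'c'  n2⇒n3  emit P0@[22:24]
[25] read 'a'  n3⇒n6 (fail-walked)
[26] read 'a'  n6⇒n0 (fail-walked)
[27] read 'b'  n0⇒n1
[28] read 'b'  n1⇒n2
[29] read 'b'  n2⇒n2 (fail-walked)
[30] read 'c'  n2⇒n3  emit P0@[28:30]
[31] read 'b'  n3⇒n1 (fail-walked)
[32] read 'a'  n1⇒n10  emit P3@[31:32]
[33] read 'b'  n10⇒n1 (fail-walked)
[34] read 'a'  n1⇒n10  emit P3@[33:34]
[35] read 'b'  n10⇒n1 (fail-walked)
[36] read 'b'  n1⇒n2
[37] read 'a'  n2⇒n4  emit P1@[35:37],P3@[36:37]
[38] read 'b'  n4⇒n1 (fail-walked)
[39] read 'b'  n1⇒n2
[40] read 'b'  n2⇒n2 (fail-walked)
[41] read 'c'  n2⇒n3  emit P0@[39:41]
[42] read 'b'  n3⇒n1 (fail-walked)
[43] read 'a'  n1⇒n10  emit P3@[42:43]
[44] read 'c'  n10⇒n5 (fail-walked)
[45] read 'a'  n5⇒n6
[46] read 'b'  n6⇒n7
[47] read 'a'  n7⇒n8  emit P3@[46:47]
[48] read 'a'  n8⇒n9  emit P2@[44:48]

Matches: [[2,1],[2,3],[5,0],[9,0],[11,3],[14,0],[21,0],[24,0],[30,0],[32,3],[34,3],[37,1],[37,3],[41,0],[43,3],[47,3],[48,2]]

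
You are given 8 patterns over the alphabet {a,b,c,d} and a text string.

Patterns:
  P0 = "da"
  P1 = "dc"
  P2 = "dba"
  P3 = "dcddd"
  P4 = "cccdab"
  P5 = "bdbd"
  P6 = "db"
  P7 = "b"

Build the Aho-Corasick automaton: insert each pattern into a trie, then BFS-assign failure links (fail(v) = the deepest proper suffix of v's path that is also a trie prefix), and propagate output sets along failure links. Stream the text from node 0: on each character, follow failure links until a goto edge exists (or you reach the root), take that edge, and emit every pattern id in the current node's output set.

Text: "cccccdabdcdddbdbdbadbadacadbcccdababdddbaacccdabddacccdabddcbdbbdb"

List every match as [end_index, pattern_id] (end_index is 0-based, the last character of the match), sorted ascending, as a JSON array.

Build:
Trie nodes:
  0='ε' goto b→15 c→9 d→1
  1='d' goto a→2 b→4 c→3
  2='da' goto ·  ←P0
  3='dc' goto d→6  ←P1
  4='db' goto a→5  ←P6
  5='dba' goto ·  ←P2
  6='dcd' goto d→7
  7='dcdd' goto d→8
  8='dcddd' goto ·  ←P3
  9='c' goto c→10
  10='cc' goto c→11
  11='ccc' goto d→12
  12='cccd' goto a→13
  13='cccda' goto b→14
  14='cccdab' goto ·  ←P4
  15='b' goto d→16  ←P7
  16='bd' goto b→17
  17='bdb' goto d→18
  18='bdbd' goto ·  ←P5

BFS fail/out derivation:
  n1('d'): parent n0 fail=0; on 'd' 0 → fail=0;  out ∅∪∅=∅
  n9('c'): parent n0 fail=0; on 'c' 0 → fail=0;  out ∅∪∅=∅
  n15('b'): parent n0 fail=0; on 'b' 0 → fail=0;  out {7}∪∅={7}
  n2('da'): parent n1 fail=0; on 'a' 0 → fail=0;  out {0}∪∅={0}
  n3('dc'): parent n1 fail=0; on 'c' 0 → fail=9;  out {1}∪∅={1}
  n4('db'): parent n1 fail=0; on 'b' 0 → fail=15;  out {6}∪{7}={6,7}
  n10('cc'): parent n9 fail=0; on 'c' 0 → fail=9;  out ∅∪∅=∅
  n16('bd'): parent n15 fail=0; on 'd' 0 → fail=1;  out ∅∪∅=∅
  n5('dba'): parent n4 fail=15; on 'a' 15→0 → fail=0;  out {2}∪∅={2}
  n6('dcd'): parent n3 fail=9; on 'd' 9→0 → fail=1;  out ∅∪∅=∅
  n11('ccc'): parent n10 fail=9; on 'c' 9 → fail=10;  out ∅∪∅=∅
  n17('bdb'): parent n16 fail=1; on 'b' 1 → fail=4;  out ∅∪{6,7}={6,7}
  n7('dcdd'): parent n6 fail=1; on 'd' 1→0 → fail=1;  out ∅∪∅=∅
  n12('cccd'): parent n11 fail=10; on 'd' 10→9→0 → fail=1;  out ∅∪∅=∅
  n18('bdbd'): parent n17 fail=4; on 'd' 4→15 → fail=16;  out {5}∪∅={5}
  n8('dcddd'): parent n7 fail=1; on 'd' 1→0 → fail=1;  out {3}∪∅={3}
  n13('cccda'): parent n12 fail=1; on 'a' 1 → fail=2;  out ∅∪{0}={0}
  n14('cccdab'): parent n13 fail=2; on 'b' 2→0 → fail=15;  out {4}∪{7}={4,7}

Run:
[0] read 'c'  n0⇒n9
[1] read 'c'  n9⇒n10
[2] read 'c'  n10⇒n11
[3] read 'c'  n11⇒n11 (via fail)
[4] read 'c'  n11⇒n11 (via fail)
[5] read 'd'  n11⇒n12
[6] read 'a'  n12⇒n13  ** P0@[5:6]
[7] read 'b'  n13⇒n14  ** P4@[2:7],P7@[7:7]
[8] read 'd'  n14⇒n16 (via fail)
[9] read 'c'  n16⇒n3 (via fail)  ** P1@[8:9]
[10] read 'd'  n3⇒n6
[11] read 'd'  n6⇒n7
[12] read 'd'  n7⇒n8  ** P3@[8:12]
[13] read 'b'  n8⇒n4 (via fail)  ** P6@[12:13],P7@[13:13]
[14] read 'd'  n4⇒n16 (via fail)
[15] read 'b'  n16⇒n17  ** P6@[14:15],P7@[15:15]
[16] read 'd'  n17⇒n18  ** P5@[13:16]
[17] read 'b'  n18⇒n17 (via fail)  ** P6@[16:17],P7@[17:17]
[18] read 'a'  n17⇒n5 (via fail)  ** P2@[16:18]
[19] read 'd'  n5⇒n1 (via fail)
[20] read 'b'  n1⇒n4  ** P6@[19:20],P7@[20:20]
[21] read 'a'  n4⇒n5  ** P2@[19:21]
[22] read 'd'  n5⇒n1 (via fail)
[23] read 'a'  n1⇒n2  ** P0@[22:23]
[24] read 'c'  n2⇒n9 (via fail)
[25] read 'a'  n9⇒n0 (via fail)
[26] read 'd'  n0⇒n1
[27] read 'b'  n1⇒n4  ** P6@[26:27],P7@[27:27]
[28] read 'c'  n4⇒n9 (via fail)
[29] read 'c'  n9⇒n10
[30] read 'c'  n10⇒n11
[31] read 'd'  n11⇒n12
[32] read 'a'  n12⇒n13  ** P0@[31:32]
[33] read 'b'  n13⇒n14  ** P4@[28:33],P7@[33:33]
[34] read 'a'  n14⇒n0 (via fail)
[35] read 'b'  n0⇒n15  ** P7@[35:35]
[36] read 'd'  n15⇒n16
[37] read 'd'  n16⇒n1 (via fail)
[38] read 'd'  n1⇒n1 (via fail)
[39] read 'b'  n1⇒n4  ** P6@[38:39],P7@[39:39]
[40] read 'a'  n4⇒n5  ** P2@[38:40]
[41] read 'a'  n5⇒n0 (via fail)
[42] read 'c'  n0⇒n9
[43] read 'c'  n9⇒n10
[44] read 'c'  n10⇒n11
[45] read 'd'  n11⇒n12
[46] read 'a'  n12⇒n13  ** P0@[45:46]
[47] read 'b'  n13⇒n14  ** P4@[42:47],P7@[47:47]
[48] read 'd'  n14⇒n16 (via fail)
[49] read 'd'  n16⇒n1 (via fail)
[50] read 'a'  n1⇒n2  ** P0@[49:50]
[51] read 'c'  n2⇒n9 (via fail)
[52] read 'c'  n9⇒n10
[53] read 'c'  n10⇒n11
[54] read 'd'  n11⇒n12
[55] read 'a'  n12⇒n13  ** P0@[54:55]
[56] read 'b'  n13⇒n14  ** P4@[51:56],P7@[56:56]
[57] read 'd'  n14⇒n16 (via fail)
[58] read 'd'  n16⇒n1 (via fail)
[59] read 'c'  n1⇒n3  ** P1@[58:59]
[60] read 'b'  n3⇒n15 (via fail)  ** P7@[60:60]
[61] read 'd'  n15⇒n16
[62] read 'b'  n16⇒n17  ** P6@[61:62],P7@[62:62]
[63] read 'b'  n17⇒n15 (via fail)  ** P7@[63:63]
[64] read 'd'  n15⇒n16
[65] read 'b'  n16⇒n17  ** P6@[64:65],P7@[65:65]

Matches: [[6,0],[7,4],[7,7],[9,1],[12,3],[13,6],[13,7],[15,6],[15,7],[16,5],[17,6],[17,7],[18,2],[20,6],[20,7],[21,2],[23,0],[27,6],[27,7],[32,0],[33,4],[33,7],[35,7],[39,6],[39,7],[40,2],[46,0],[47,4],[47,7],[50,0],[55,0],[56,4],[56,7],[59,1],[60,7],[62,6],[62,7],[63,7],[65,6],[65,7]]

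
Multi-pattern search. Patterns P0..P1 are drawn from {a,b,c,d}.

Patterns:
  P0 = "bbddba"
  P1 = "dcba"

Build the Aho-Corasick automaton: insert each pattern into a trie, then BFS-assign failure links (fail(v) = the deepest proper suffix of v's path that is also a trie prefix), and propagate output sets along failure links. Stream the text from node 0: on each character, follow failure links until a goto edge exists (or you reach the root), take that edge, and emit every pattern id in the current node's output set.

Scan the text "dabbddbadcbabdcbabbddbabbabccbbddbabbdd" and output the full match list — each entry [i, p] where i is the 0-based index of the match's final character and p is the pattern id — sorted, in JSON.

Construct AC machine:
Trie (insert patterns):
  n0 'ε': b→1 d→7
  n1 'b': b→2
  n2 'bb': d→3
  n3 'bbd': d→4
  n4 'bbdd': b→5
  n5 'bbddb': a→6
  n6 'bbddba': ·  [P0 ends]
  n7 'd': c→8
  n8 'dc': b→9
  n9 'dcb': a→10
  n10 'dcba': ·  [P1 ends]

BFS fail/out derivation:
  n1('b'): parent n0 fail=0; on 'b' 0 → fail=0;  out ∅∪∅=∅
  n7('d'): parent n0 fail=0; on 'd' 0 → fail=0;  out ∅∪∅=∅
  n2('bb'): parent n1 fail=0; on 'b' 0 → fail=1;  out ∅∪∅=∅
  n8('dc'): parent n7 fail=0; on 'c' 0 → fail=0;  out ∅∪∅=∅
  n3('bbd'): parent n2 fail=1; on 'd' 1→0 → fail=7;  out ∅∪∅=∅
  n9('dcb'): parent n8 fail=0; on 'b' 0 → fail=1;  out ∅∪∅=∅
  n4('bbdd'): parent n3 fail=7; on 'd' 7→0 → fail=7;  out ∅∪∅=∅
  n10('dcba'): parent n9 fail=1; on 'a' 1→0 → fail=0;  out {1}∪∅={1}
  n5('bbddb'): parent n4 fail=7; on 'b' 7→0 → fail=1;  out ∅∪∅=∅
  n6('bbddba'): parent n5 fail=1; on 'a' 1→0 → fail=0;  out {0}∪∅={0}

Scan:
pos 0 'd': at 7
pos 1 'a': at 0 (via fail)
pos 2 'b': at 1
pos 3 'b': at 2
pos 4 'd': at 3
pos 5 'd': at 4
pos 6 'b': at 5
pos 7 'a': at 6  emit P0@[2:7]
pos 8 'd': at 7 (via fail)
pos 9 'c': at 8
pos 10 'b': at 9
pos 11 'a': at 10  emit P1@[8:11]
pos 12 'b': at 1 (via fail)
pos 13 'd': at 7 (via fail)
pos 14 'c': at 8
pos 15 'b': at 9
pos 16 'a': at 10  emit P1@[13:16]
pos 17 'b': at 1 (via fail)
pos 18 'b': at 2
pos 19 'd': at 3
pos 20 'd': at 4
pos 21 'b': at 5
pos 22 'a': at 6  emit P0@[17:22]
pos 23 'b': at 1 (via fail)
pos 24 'b': at 2
pos 25 'a': at 0 (via fail)
pos 26 'b': at 1
pos 27 'c': at 0 (via fail)
pos 28 'c': at 0
pos 29 'b': at 1
pos 30 'b': at 2
pos 31 'd': at 3
pos 32 'd': at 4
pos 33 'b': at 5
pos 34 'a': at 6  emit P0@[29:34]
pos 35 'b': at 1 (via fail)
pos 36 'b': at 2
pos 37 'd': at 3
pos 38 'd': at 4

Matches: [[7,0],[11,1],[16,1],[22,0],[34,0]]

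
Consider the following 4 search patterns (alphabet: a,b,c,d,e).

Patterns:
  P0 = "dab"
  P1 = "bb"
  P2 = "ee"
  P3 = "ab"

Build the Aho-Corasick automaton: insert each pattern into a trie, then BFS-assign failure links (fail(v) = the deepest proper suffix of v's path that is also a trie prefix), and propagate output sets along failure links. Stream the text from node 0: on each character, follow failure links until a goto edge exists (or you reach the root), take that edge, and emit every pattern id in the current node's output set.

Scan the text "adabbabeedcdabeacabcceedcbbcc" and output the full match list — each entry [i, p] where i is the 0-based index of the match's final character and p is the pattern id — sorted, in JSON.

Build automaton:
Trie (insert patterns):
  n0 'ε': a→8 b→4 d→1 e→6
  n1 'd': a→2
  n2 'da': b→3
  n3 'dab': ·  [P0 ends]
  n4 'b': b→5
  n5 'bb': ·  [P1 ends]
  n6 'e': e→7
  n7 'ee': ·  [P2 ends]
  n8 'a': b→9
  n9 'ab': ·  [P3 ends]

Failure links (BFS by depth):
  fail(1) 'd': from fail(0)=0 chase 'd': 0 ⇒ 0;  out=∅∪out(0)=∅
  fail(4) 'b': from fail(0)=0 chase 'b': 0 ⇒ 0;  out=∅∪out(0)=∅
  fail(6) 'e': from fail(0)=0 chase 'e': 0 ⇒ 0;  out=∅∪out(0)=∅
  fail(8) 'a': from fail(0)=0 chase 'a': 0 ⇒ 0;  out=∅∪out(0)=∅
  fail(2) 'da': from fail(1)=0 chase 'a': 0 ⇒ 8;  out=∅∪out(8)=∅
  fail(5) 'bb': from fail(4)=0 chase 'b': 0 ⇒ 4;  out={1}∪out(4)={1}
  fail(7) 'ee': from fail(6)=0 chase 'e': 0 ⇒ 6;  out={2}∪out(6)={2}
  fail(9) 'ab': from fail(8)=0 chase 'b': 0 ⇒ 4;  out={3}∪out(4)={3}
  fail(3) 'dab': from fail(2)=8 chase 'b': 8 ⇒ 9;  out={0}∪out(9)={0,3}

Scan:
i=0 'a': node 0→8
i=1 'd': node 8→1 (via fail)
i=2 'a': node 1→2
i=3 'b': node 2→3  ** P0@[1:3],P3@[2:3]
i=4 'b': node 3→5 (via fail)  ** P1@[3:4]
i=5 'a': node 5→8 (via fail)
i=6 'b': node 8→9  ** P3@[5:6]
i=7 'e': node 9→6 (via fail)
i=8 'e': node 6→7  ** P2@[7:8]
i=9 'd': node 7→1 (via fail)
i=10 'c': node 1→0 (via fail)
i=11 'd': node 0→1
i=12 'a': node 1→2
i=13 'b': node 2→3  ** P0@[11:13],P3@[12:13]
i=14 'e': node 3→6 (via fail)
i=15 'a': node 6→8 (via fail)
i=16 'c': node 8→0 (via fail)
i=17 'a': node 0→8
i=18 'b': node 8→9  ** P3@[17:18]
i=19 'c': node 9→0 (via fail)
i=20 'c': node 0→0
i=21 'e': node 0→6
i=22 'e': node 6→7  ** P2@[21:22]
i=23 'd': node 7→1 (via fail)
i=24 'c': node 1→0 (via fail)
i=25 'b': node 0→4
i=26 'b': node 4→5  ** P1@[25:26]
i=27 'c': node 5→0 (via fail)
i=28 'c': node 0→0

All matches (sorted): [[3,0],[3,3],[4,1],[6,3],[8,2],[13,0],[13,3],[18,3],[22,2],[26,1]]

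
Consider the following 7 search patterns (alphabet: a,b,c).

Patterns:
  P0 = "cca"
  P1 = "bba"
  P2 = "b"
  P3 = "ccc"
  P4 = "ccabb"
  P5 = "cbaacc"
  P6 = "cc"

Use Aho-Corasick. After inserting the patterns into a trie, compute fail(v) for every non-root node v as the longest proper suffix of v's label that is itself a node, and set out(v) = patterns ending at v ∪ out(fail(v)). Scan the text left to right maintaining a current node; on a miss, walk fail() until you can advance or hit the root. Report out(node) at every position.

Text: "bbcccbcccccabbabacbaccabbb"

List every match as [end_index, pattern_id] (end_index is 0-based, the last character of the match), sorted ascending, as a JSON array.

Construct AC machine:
Trie nodes:
  0='ε' goto b→4 c→1
  1='c' goto b→10 c→2
  2='cc' goto a→3 c→7  ←P6
  3='cca' goto b→8  ←P0
  4='b' goto b→5  ←P2
  5='bb' goto a→6
  6='bba' goto ·  ←P1
  7='ccc' goto ·  ←P3
  8='ccab' goto b→9
  9='ccabb' goto ·  ←P4
  10='cb' goto a→11
  11='cba' goto a→12
  12='cbaa' goto c→13
  13='cbaac' goto c→14
  14='cbaacc' goto ·  ←P5

Failure links (BFS by depth):
  n1('c'): parent n0 fail=0; on 'c' 0 → fail=0;  out ∅∪∅=∅
  n4('b'): parent n0 fail=0; on 'b' 0 → fail=0;  out {2}∪∅={2}
  n2('cc'): parent n1 fail=0; on 'c' 0 → fail=1;  out {6}∪∅={6}
  n5('bb'): parent n4 fail=0; on 'b' 0 → fail=4;  out ∅∪{2}={2}
  n10('cb'): parent n1 fail=0; on 'b' 0 → fail=4;  out ∅∪{2}={2}
  n3('cca'): parent n2 fail=1; on 'a' 1→0 → fail=0;  out {0}∪∅={0}
  n6('bba'): parent n5 fail=4; on 'a' 4→0 → fail=0;  out {1}∪∅={1}
  n7('ccc'): parent n2 fail=1; on 'c' 1 → fail=2;  out {3}∪{6}={3,6}
  n11('cba'): parent n10 fail=4; on 'a' 4→0 → fail=0;  out ∅∪∅=∅
  n8('ccab'): parent n3 fail=0; on 'b' 0 → fail=4;  out ∅∪{2}={2}
  n12('cbaa'): parent n11 fail=0; on 'a' 0 → fail=0;  out ∅∪∅=∅
  n9('ccabb'): parent n8 fail=4; on 'b' 4 → fail=5;  out {4}∪{2}={2,4}
  n13('cbaac'): parent n12 fail=0; on 'c' 0 → fail=1;  out ∅∪∅=∅
  n14('cbaacc'): parent n13 fail=1; on 'c' 1 → fail=2;  out {5}∪{6}={5,6}

Run:
[0] read 'b'  n0⇒n4  → match P2@[0:0]
[1] read 'b'  n4⇒n5  → match P2@[1:1]
[2] read 'c'  n5⇒n1 (via fail)
[3] read 'c'  n1⇒n2  → match P6@[2:3]
[4] read 'c'  n2⇒n7  → match P3@[2:4],P6@[3:4]
[5] read 'b'  n7⇒n10 (via fail)  → match P2@[5:5]
[6] read 'c'  n10⇒n1 (via fail)
[7] read 'c'  n1⇒n2  → match P6@[6:7]
[8] read 'c'  n2⇒n7  → match P3@[6:8],P6@[7:8]
[9] read 'c'  n7⇒n7 (via fail)  → match P3@[7:9],P6@[8:9]
[10] read 'c'  n7⇒n7 (via fail)  → match P3@[8:10],P6@[9:10]
[11] read 'a'  n7⇒n3 (via fail)  → match P0@[9:11]
[12] read 'b'  n3⇒n8  → match P2@[12:12]
[13] read 'b'  n8⇒n9  → match P2@[13:13],P4@[9:13]
[14] read 'a'  n9⇒n6 (via fail)  → match P1@[12:14]
[15] read 'b'  n6⇒n4 (via fail)  → match P2@[15:15]
[16] read 'a'  n4⇒n0 (via fail)
[17] read 'c'  n0⇒n1
[18] read 'b'  n1⇒n10  → match P2@[18:18]
[19] read 'a'  n10⇒n11
[20] read 'c'  n11⇒n1 (via fail)
[21] read 'c'  n1⇒n2  → match P6@[20:21]
[22] read 'a'  n2⇒n3  → match P0@[20:22]
[23] read 'b'  n3⇒n8  → match P2@[23:23]
[24] read 'b'  n8⇒n9  → match P2@[24:24],P4@[20:24]
[25] read 'b'  n9⇒n5 (via fail)  → match P2@[25:25]

All matches (sorted): [[0,2],[1,2],[3,6],[4,3],[4,6],[5,2],[7,6],[8,3],[8,6],[9,3],[9,6],[10,3],[10,6],[11,0],[12,2],[13,2],[13,4],[14,1],[15,2],[18,2],[21,6],[22,0],[23,2],[24,2],[24,4],[25,2]]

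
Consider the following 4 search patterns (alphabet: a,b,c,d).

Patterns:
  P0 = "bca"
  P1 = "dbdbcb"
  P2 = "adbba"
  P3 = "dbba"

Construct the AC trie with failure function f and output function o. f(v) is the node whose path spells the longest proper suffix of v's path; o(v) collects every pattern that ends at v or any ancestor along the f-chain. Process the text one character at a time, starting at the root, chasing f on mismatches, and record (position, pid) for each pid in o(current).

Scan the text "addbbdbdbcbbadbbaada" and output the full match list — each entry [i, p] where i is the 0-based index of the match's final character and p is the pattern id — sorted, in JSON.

Construct AC machine:
Trie (insert patterns):
  0='ε' goto a→10 b→1 d→4
  1='b' goto c→2
  2='bc' goto a→3
  3='bca' goto ·  ←P0
  4='d' goto b→5
  5='db' goto b→15 d→6
  6='dbd' goto b→7
  7='dbdb' goto c→8
  8='dbdbc' goto b→9
  9='dbdbcb' goto ·  ←P1
  10='a' goto d→11
  11='ad' goto b→12
  12='adb' goto b→13
  13='adbb' goto a→14
  14='adbba' goto ·  ←P2
  15='dbb' goto a→16
  16='dbba' goto ·  ←P3

BFS fail/out derivation:
  fail(1) 'b': from fail(0)=0 chase 'b': 0 ⇒ 0;  out=∅∪out(0)=∅
  fail(4) 'd': from fail(0)=0 chase 'd': 0 ⇒ 0;  out=∅∪out(0)=∅
  fail(10) 'a': from fail(0)=0 chase 'a': 0 ⇒ 0;  out=∅∪out(0)=∅
  fail(2) 'bc': from fail(1)=0 chase 'c': 0 ⇒ 0;  out=∅∪out(0)=∅
  fail(5) 'db': from fail(4)=0 chase 'b': 0 ⇒ 1;  out=∅∪out(1)=∅
  fail(11) 'ad': from fail(10)=0 chase 'd': 0 ⇒ 4;  out=∅∪out(4)=∅
  fail(3) 'bca': from fail(2)=0 chase 'a': 0 ⇒ 10;  out={0}∪out(10)={0}
  fail(6) 'dbd': from fail(5)=1 chase 'd': 1→0 ⇒ 4;  out=∅∪out(4)=∅
  fail(12) 'adb': from fail(11)=4 chase 'b': 4 ⇒ 5;  out=∅∪out(5)=∅
  fail(15) 'dbb': from fail(5)=1 chase 'b': 1→0 ⇒ 1;  out=∅∪out(1)=∅
  fail(7) 'dbdb': from fail(6)=4 chase 'b': 4 ⇒ 5;  out=∅∪out(5)=∅
  fail(13) 'adbb': from fail(12)=5 chase 'b': 5 ⇒ 15;  out=∅∪out(15)=∅
  fail(16) 'dbba': from fail(15)=1 chase 'a': 1→0 ⇒ 10;  out={3}∪out(10)={3}
  fail(8) 'dbdbc': from fail(7)=5 chase 'c': 5→1 ⇒ 2;  out=∅∪out(2)=∅
  fail(14) 'adbba': from fail(13)=15 chase 'a': 15 ⇒ 16;  out={2}∪out(16)={2,3}
  fail(9) 'dbdbcb': from fail(8)=2 chase 'b': 2→0 ⇒ 1;  out={1}∪out(1)={1}

Scan:
pos 0 'a': at 10
pos 1 'd': at 11
pos 2 'd': at 4 ·f
pos 3 'b': at 5
pos 4 'b': at 15
pos 5 'd': at 4 ·f
pos 6 'b': at 5
pos 7 'd': at 6
pos 8 'b': at 7
pos 9 'c': at 8
pos 10 'b': at 9  ** P1@[5:10]
pos 11 'b': at 1 ·f
pos 12 'a': at 10 ·f
pos 13 'd': at 11
pos 14 'b': at 12
pos 15 'b': at 13
pos 16 'a': at 14  ** P2@[12:16],P3@[13:16]
pos 17 'a': at 10 ·f
pos 18 'd': at 11
pos 19 'a': at 10 ·f

Matches: [[10,1],[16,2],[16,3]]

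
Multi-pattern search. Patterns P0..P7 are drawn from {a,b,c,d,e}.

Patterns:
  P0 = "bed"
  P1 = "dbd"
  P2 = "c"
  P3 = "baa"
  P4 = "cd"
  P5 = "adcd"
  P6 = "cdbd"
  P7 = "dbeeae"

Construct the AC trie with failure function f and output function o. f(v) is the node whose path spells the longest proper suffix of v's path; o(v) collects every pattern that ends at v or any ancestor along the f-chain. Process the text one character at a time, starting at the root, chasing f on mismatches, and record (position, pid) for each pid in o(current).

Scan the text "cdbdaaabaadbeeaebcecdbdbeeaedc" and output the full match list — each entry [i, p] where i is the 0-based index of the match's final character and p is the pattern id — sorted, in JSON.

Build:
Trie nodes:
  0='ε' goto a→11 b→1 c→7 d→4
  1='b' goto a→8 e→2
  2='be' goto d→3
  3='bed' goto ·  [P0 ends]
  4='d' goto b→5
  5='db' goto d→6 e→17
  6='dbd' goto ·  [P1 ends]
  7='c' goto d→10  [P2 ends]
  8='ba' goto a→9
  9='baa' goto ·  [P3 ends]
  10='cd' goto b→15  [P4 ends]
  11='a' goto d→12
  12='ad' goto c→13
  13='adc' goto d→14
  14='adcd' goto ·  [P5 ends]
  15='cdb' goto d→16
  16='cdbd' goto ·  [P6 ends]
  17='dbe' goto e→18
  18='dbee' goto a→19
  19='dbeea' goto e→20
  20='dbeeae' goto ·  [P7 ends]

BFS fail/out derivation:
  fail(1) 'b': from fail(0)=0 chase 'b': 0 ⇒ 0;  out=∅∪out(0)=∅
  fail(4) 'd': from fail(0)=0 chase 'd': 0 ⇒ 0;  out=∅∪out(0)=∅
  fail(7) 'c': from fail(0)=0 chase 'c': 0 ⇒ 0;  out={2}∪out(0)={2}
  fail(11) 'a': from fail(0)=0 chase 'a': 0 ⇒ 0;  out=∅∪out(0)=∅
  fail(2) 'be': from fail(1)=0 chase 'e': 0 ⇒ 0;  out=∅∪out(0)=∅
  fail(5) 'db': from fail(4)=0 chase 'b': 0 ⇒ 1;  out=∅∪out(1)=∅
  fail(8) 'ba': from fail(1)=0 chase 'a': 0 ⇒ 11;  out=∅∪out(11)=∅
  fail(10) 'cd': from fail(7)=0 chase 'd': 0 ⇒ 4;  out={4}∪out(4)={4}
  fail(12) 'ad': from fail(11)=0 chase 'd': 0 ⇒ 4;  out=∅∪out(4)=∅
  fail(3) 'bed': from fail(2)=0 chase 'd': 0 ⇒ 4;  out={0}∪out(4)={0}
  fail(6) 'dbd': from fail(5)=1 chase 'd': 1→0 ⇒ 4;  out={1}∪out(4)={1}
  fail(9) 'baa': from fail(8)=11 chase 'a': 11→0 ⇒ 11;  out={3}∪out(11)={3}
  fail(13) 'adc': from fail(12)=4 chase 'c': 4→0 ⇒ 7;  out=∅∪out(7)={2}
  fail(15) 'cdb': from fail(10)=4 chase 'b': 4 ⇒ 5;  out=∅∪out(5)=∅
  fail(17) 'dbe': from fail(5)=1 chase 'e': 1 ⇒ 2;  out=∅∪out(2)=∅
  fail(14) 'adcd': from fail(13)=7 chase 'd': 7 ⇒ 10;  out={5}∪out(10)={4,5}
  fail(16) 'cdbd': from fail(15)=5 chase 'd': 5 ⇒ 6;  out={6}∪out(6)={1,6}
  fail(18) 'dbee': from fail(17)=2 chase 'e': 2→0 ⇒ 0;  out=∅∪out(0)=∅
  fail(19) 'dbeea': from fail(18)=0 chase 'a': 0 ⇒ 11;  out=∅∪out(11)=∅
  fail(20) 'dbeeae': from fail(19)=11 chase 'e': 11→0 ⇒ 0;  out={7}∪out(0)={7}

Run:
[0] read 'c'  n0⇒n7  ** P2@[0:0]
[1] read 'd'  n7⇒n10  ** P4@[0:1]
[2] read 'b'  n10⇒n15
[3] read 'd'  n15⇒n16  ** P1@[1:3],P6@[0:3]
[4] read 'a'  n16⇒n11 (fail-walked)
[5] read 'a'  n11⇒n11 (fail-walked)
[6] read 'a'  n11⇒n11 (fail-walked)
[7] read 'b'  n11⇒n1 (fail-walked)
[8] read 'a'  n1⇒n8
[9] read 'a'  n8⇒n9  ** P3@[7:9]
[10] read 'd'  n9⇒n12 (fail-walked)
[11] read 'b'  n12⇒n5 (fail-walked)
[12] read 'e'  n5⇒n17
[13] read 'e'  n17⇒n18
[14] read 'a'  n18⇒n19
[15] read 'e'  n19⇒n20  ** P7@[10:15]
[16] read 'b'  n20⇒n1 (fail-walked)
[17] read 'c'  n1⇒n7 (fail-walked)  ** P2@[17:17]
[18] read 'e'  n7⇒n0 (fail-walked)
[19] read 'c'  n0⇒n7  ** P2@[19:19]
[20] read 'd'  n7⇒n10  ** P4@[19:20]
[21] read 'b'  n10⇒n15
[22] read 'd'  n15⇒n16  ** P1@[20:22],P6@[19:22]
[23] read 'b'  n16⇒n5 (fail-walked)
[24] read 'e'  n5⇒n17
[25] read 'e'  n17⇒n18
[26] read 'a'  n18⇒n19
[27] read 'e'  n19⇒n20  ** P7@[22:27]
[28] read 'd'  n20⇒n4 (fail-walked)
[29] read 'c'  n4⇒n7 (fail-walked)  ** P2@[29:29]

Result: [[0,2],[1,4],[3,1],[3,6],[9,3],[15,7],[17,2],[19,2],[20,4],[22,1],[22,6],[27,7],[29,2]]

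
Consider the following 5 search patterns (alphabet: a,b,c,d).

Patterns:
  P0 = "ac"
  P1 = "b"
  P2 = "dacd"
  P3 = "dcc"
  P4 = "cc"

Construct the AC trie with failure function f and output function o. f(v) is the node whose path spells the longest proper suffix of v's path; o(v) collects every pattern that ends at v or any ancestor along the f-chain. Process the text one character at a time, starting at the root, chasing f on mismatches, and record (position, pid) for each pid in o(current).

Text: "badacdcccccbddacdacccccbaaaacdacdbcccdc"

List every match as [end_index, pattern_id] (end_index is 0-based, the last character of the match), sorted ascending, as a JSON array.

Build:
Trie nodes:
  0='ε' goto a→1 b→3 c→10 d→4
  1='a' goto c→2
  2='ac' goto ·  ←P0
  3='b' goto ·  ←P1
  4='d' goto a→5 c→8
  5='da' goto c→6
  6='dac' goto d→7
  7='dacd' goto ·  ←P2
  8='dc' goto c→9
  9='dcc' goto ·  ←P3
  10='c' goto c→11
  11='cc' goto ·  ←P4

Failure links (BFS by depth):
  fail(1) 'a': from fail(0)=0 chase 'a': 0 ⇒ 0;  out=∅∪out(0)=∅
  fail(3) 'b': from fail(0)=0 chase 'b': 0 ⇒ 0;  out={1}∪out(0)={1}
  fail(4) 'd': from fail(0)=0 chase 'd': 0 ⇒ 0;  out=∅∪out(0)=∅
  fail(10) 'c': from fail(0)=0 chase 'c': 0 ⇒ 0;  out=∅∪out(0)=∅
  fail(2) 'ac': from fail(1)=0 chase 'c': 0 ⇒ 10;  out={0}∪out(10)={0}
  fail(5) 'da': from fail(4)=0 chase 'a': 0 ⇒ 1;  out=∅∪out(1)=∅
  fail(8) 'dc': from fail(4)=0 chase 'c': 0 ⇒ 10;  out=∅∪out(10)=∅
  fail(11) 'cc': from fail(10)=0 chase 'c': 0 ⇒ 10;  out={4}∪out(10)={4}
  fail(6) 'dac': from fail(5)=1 chase 'c': 1 ⇒ 2;  out=∅∪out(2)={0}
  fail(9) 'dcc': from fail(8)=10 chase 'c': 10 ⇒ 11;  out={3}∪out(11)={3,4}
  fail(7) 'dacd': from fail(6)=2 chase 'd': 2→10→0 ⇒ 4;  out={2}∪out(4)={2}

Text stream:
pos 0 'b': at 3  emit P1@[0:0]
pos 1 'a': at 1 (fail-walked)
pos 2 'd': at 4 (fail-walked)
pos 3 'a': at 5
pos 4 'c': at 6  emit P0@[3:4]
pos 5 'd': at 7  emit P2@[2:5]
pos 6 'c': at 8 (fail-walked)
pos 7 'c': at 9  emit P3@[5:7],P4@[6:7]
pos 8 'c': at 11 (fail-walked)  emit P4@[7:8]
pos 9 'c': at 11 (fail-walked)  emit P4@[8:9]
pos 10 'c': at 11 (fail-walked)  emit P4@[9:10]
pos 11 'b': at 3 (fail-walked)  emit P1@[11:11]
pos 12 'd': at 4 (fail-walked)
pos 13 'd': at 4 (fail-walked)
pos 14 'a': at 5
pos 15 'c': at 6  emit P0@[14:15]
pos 16 'd': at 7  emit P2@[13:16]
pos 17 'a': at 5 (fail-walked)
pos 18 'c': at 6  emit P0@[17:18]
pos 19 'c': at 11 (fail-walked)  emit P4@[18:19]
pos 20 'c': at 11 (fail-walked)  emit P4@[19:20]
pos 21 'c': at 11 (fail-walked)  emit P4@[20:21]
pos 22 'c': at 11 (fail-walked)  emit P4@[21:22]
pos 23 'b': at 3 (fail-walked)  emit P1@[23:23]
pos 24 'a': at 1 (fail-walked)
pos 25 'a': at 1 (fail-walked)
pos 26 'a': at 1 (fail-walked)
pos 27 'a': at 1 (fail-walked)
pos 28 'c': at 2  emit P0@[27:28]
pos 29 'd': at 4 (fail-walked)
pos 30 'a': at 5
pos 31 'c': at 6  emit P0@[30:31]
pos 32 'd': at 7  emit P2@[29:32]
pos 33 'b': at 3 (fail-walked)  emit P1@[33:33]
pos 34 'c': at 10 (fail-walked)
pos 35 'c': at 11  emit P4@[34:35]
pos 36 'c': at 11 (fail-walked)  emit P4@[35:36]
pos 37 'd': at 4 (fail-walked)
pos 38 'c': at 8

All matches (sorted): [[0,1],[4,0],[5,2],[7,3],[7,4],[8,4],[9,4],[10,4],[11,1],[15,0],[16,2],[18,0],[19,4],[20,4],[21,4],[22,4],[23,1],[28,0],[31,0],[32,2],[33,1],[35,4],[36,4]]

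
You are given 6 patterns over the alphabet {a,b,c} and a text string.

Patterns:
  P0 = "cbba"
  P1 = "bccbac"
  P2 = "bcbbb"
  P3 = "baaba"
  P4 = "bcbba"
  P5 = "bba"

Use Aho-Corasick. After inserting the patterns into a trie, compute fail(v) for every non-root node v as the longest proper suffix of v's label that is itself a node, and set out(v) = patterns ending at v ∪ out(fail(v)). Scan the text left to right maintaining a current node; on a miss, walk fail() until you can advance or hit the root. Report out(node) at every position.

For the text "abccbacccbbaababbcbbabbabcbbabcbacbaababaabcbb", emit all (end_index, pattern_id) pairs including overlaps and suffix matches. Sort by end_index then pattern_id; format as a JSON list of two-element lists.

Build:
Trie nodes:
  n0 'ε': b→5 c→1
  n1 'c': b→2
  n2 'cb': b→3
  n3 'cbb': a→4
  n4 'cbba': ·  [P0 ends]
  n5 'b': a→14 b→19 c→6
  n6 'bc': b→11 c→7
  n7 'bcc': b→8
  n8 'bccb': a→9
  n9 'bccba': c→10
  n10 'bccbac': ·  [P1 ends]
  n11 'bcb': b→12
  n12 'bcbb': a→18 b→13
  n13 'bcbbb': ·  [P2 ends]
  n14 'ba': a→15
  n15 'baa': b→16
  n16 'baab': a→17
  n17 'baaba': ·  [P3 ends]
  n18 'bcbba': ·  [P4 ends]
  n19 'bb': a→20
  n20 'bba': ·  [P5 ends]

BFS fail/out derivation:
  n1('c'): parent n0 fail=0; on 'c' 0 → fail=0;  out ∅∪∅=∅
  n5('b'): parent n0 fail=0; on 'b' 0 → fail=0;  out ∅∪∅=∅
  n2('cb'): parent n1 fail=0; on 'b' 0 → fail=5;  out ∅∪∅=∅
  n6('bc'): parent n5 fail=0; on 'c' 0 → fail=1;  out ∅∪∅=∅
  n14('ba'): parent n5 fail=0; on 'a' 0 → fail=0;  out ∅∪∅=∅
  n19('bb'): parent n5 fail=0; on 'b' 0 → fail=5;  out ∅∪∅=∅
  n3('cbb'): parent n2 fail=5; on 'b' 5 → fail=19;  out ∅∪∅=∅
  n7('bcc'): parent n6 fail=1; on 'c' 1→0 → fail=1;  out ∅∪∅=∅
  n11('bcb'): parent n6 fail=1; on 'b' 1 → fail=2;  out ∅∪∅=∅
  n15('baa'): parent n14 fail=0; on 'a' 0 → fail=0;  out ∅∪∅=∅
  n20('bba'): parent n19 fail=5; on 'a' 5 → fail=14;  out {5}∪∅={5}
  n4('cbba'): parent n3 fail=19; on 'a' 19 → fail=20;  out {0}∪{5}={0,5}
  n8('bccb'): parent n7 fail=1; on 'b' 1 → fail=2;  out ∅∪∅=∅
  n12('bcbb'): parent n11 fail=2; on 'b' 2 → fail=3;  out ∅∪∅=∅
  n16('baab'): parent n15 fail=0; on 'b' 0 → fail=5;  out ∅∪∅=∅
  n9('bccba'): parent n8 fail=2; on 'a' 2→5 → fail=14;  out ∅∪∅=∅
  n13('bcbbb'): parent n12 fail=3; on 'b' 3→19→5 → fail=19;  out {2}∪∅={2}
  n17('baaba'): parent n16 fail=5; on 'a' 5 → fail=14;  out {3}∪∅={3}
  n18('bcbba'): parent n12 fail=3; on 'a' 3 → fail=4;  out {4}∪{0,5}={0,4,5}
  n10('bccbac'): parent n9 fail=14; on 'c' 14→0 → fail=1;  out {1}∪∅={1}

Scan:
i=0 'a': node 0→0
i=1 'b': node 0→5
i=2 'c': node 5→6
i=3 'c': node 6→7
i=4 'b': node 7→8
i=5 'a': node 8→9
i=6 'c': node 9→10  ** P1@[1:6]
i=7 'c': node 10→1 ·f
i=8 'c': node 1→1 ·f
i=9 'b': node 1→2
i=10 'b': node 2→3
i=11 'a': node 3→4  ** P0@[8:11],P5@[9:11]
i=12 'a': node 4→15 ·f
i=13 'b': node 15→16
i=14 'a': node 16→17  ** P3@[10:14]
i=15 'b': node 17→5 ·f
i=16 'b': node 5→19
i=17 'c': node 19→6 ·f
i=18 'b': node 6→11
i=19 'b': node 11→12
i=20 'a': node 12→18  ** P0@[17:20],P4@[16:20],P5@[18:20]
i=21 'b': node 18→5 ·f
i=22 'b': node 5→19
i=23 'a': node 19→20  ** P5@[21:23]
i=24 'b': node 20→5 ·f
i=25 'c': node 5→6
i=26 'b': node 6→11
i=27 'b': node 11→12
i=28 'a': node 12→18  ** P0@[25:28],P4@[24:28],P5@[26:28]
i=29 'b': node 18→5 ·f
i=30 'c': node 5→6
i=31 'b': node 6→11
i=32 'a': node 11→14 ·f
i=33 'c': node 14→1 ·f
i=34 'b': node 1→2
i=35 'a': node 2→14 ·f
i=36 'a': node 14→15
i=37 'b': node 15→16
i=38 'a': node 16→17  ** P3@[34:38]
i=39 'b': node 17→5 ·f
i=40 'a': node 5→14
i=41 'a': node 14→15
i=42 'b': node 15→16
i=43 'c': node 16→6 ·f
i=44 'b': node 6→11
i=45 'b': node 11→12

All matches (sorted): [[6,1],[11,0],[11,5],[14,3],[20,0],[20,4],[20,5],[23,5],[28,0],[28,4],[28,5],[38,3]]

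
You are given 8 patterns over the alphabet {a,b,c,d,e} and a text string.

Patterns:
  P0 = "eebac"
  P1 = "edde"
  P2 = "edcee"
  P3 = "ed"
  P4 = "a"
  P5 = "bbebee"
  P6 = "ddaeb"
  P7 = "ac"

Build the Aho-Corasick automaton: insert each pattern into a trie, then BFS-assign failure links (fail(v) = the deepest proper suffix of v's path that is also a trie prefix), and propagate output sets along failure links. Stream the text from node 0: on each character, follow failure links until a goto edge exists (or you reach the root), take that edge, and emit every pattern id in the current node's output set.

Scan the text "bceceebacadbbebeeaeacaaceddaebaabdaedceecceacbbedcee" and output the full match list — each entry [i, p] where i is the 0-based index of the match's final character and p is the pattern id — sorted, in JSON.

Build:
Trie (insert patterns):
  0='ε' goto a→12 b→13 d→19 e→1
  1='e' goto d→6 e→2
  2='ee' goto b→3
  3='eeb' goto a→4
  4='eeba' goto c→5
  5='eebac' goto ·  [P0 ends]
  6='ed' goto c→9 d→7  [P3 ends]
  7='edd' goto e→8
  8='edde' goto ·  [P1 ends]
  9='edc' goto e→10
  10='edce' goto e→11
  11='edcee' goto ·  [P2 ends]
  12='a' goto c→24  [P4 ends]
  13='b' goto b→14
  14='bb' goto e→15
  15='bbe' goto b→16
  16='bbeb' goto e→17
  17='bbebe' goto e→18
  18='bbebee' goto ·  [P5 ends]
  19='d' goto d→20
  20='dd' goto a→21
  21='dda' goto e→22
  22='ddae' goto b→23
  23='ddaeb' goto ·  [P6 ends]
  24='ac' goto ·  [P7 ends]

BFS fail/out derivation:
  n1('e'): parent n0 fail=0; on 'e' 0 → fail=0;  out ∅∪∅=∅
  n12('a'): parent n0 fail=0; on 'a' 0 → fail=0;  out {4}∪∅={4}
  n13('b'): parent n0 fail=0; on 'b' 0 → fail=0;  out ∅∪∅=∅
  n19('d'): parent n0 fail=0; on 'd' 0 → fail=0;  out ∅∪∅=∅
  n2('ee'): parent n1 fail=0; on 'e' 0 → fail=1;  out ∅∪∅=∅
  n6('ed'): parent n1 fail=0; on 'd' 0 → fail=19;  out {3}∪∅={3}
  n14('bb'): parent n13 fail=0; on 'b' 0 → fail=13;  out ∅∪∅=∅
  n20('dd'): parent n19 fail=0; on 'd' 0 → fail=19;  out ∅∪∅=∅
  n24('ac'): parent n12 fail=0; on 'c' 0 → fail=0;  out {7}∪∅={7}
  n3('eeb'): parent n2 fail=1; on 'b' 1→0 → fail=13;  out ∅∪∅=∅
  n7('edd'): parent n6 fail=19; on 'd' 19 → fail=20;  out ∅∪∅=∅
  n9('edc'): parent n6 fail=19; on 'c' 19→0 → fail=0;  out ∅∪∅=∅
  n15('bbe'): parent n14 fail=13; on 'e' 13→0 → fail=1;  out ∅∪∅=∅
  n21('dda'): parent n20 fail=19; on 'a' 19→0 → fail=12;  out ∅∪{4}={4}
  n4('eeba'): parent n3 fail=13; on 'a' 13→0 → fail=12;  out ∅∪{4}={4}
  n8('edde'): parent n7 fail=20; on 'e' 20→19→0 → fail=1;  out {1}∪∅={1}
  n10('edce'): parent n9 fail=0; on 'e' 0 → fail=1;  out ∅∪∅=∅
  n16('bbeb'): parent n15 fail=1; on 'b' 1→0 → fail=13;  out ∅∪∅=∅
  n22('ddae'): parent n21 fail=12; on 'e' 12→0 → fail=1;  out ∅∪∅=∅
  n5('eebac'): parent n4 fail=12; on 'c' 12 → fail=24;  out {0}∪{7}={0,7}
  n11('edcee'): parent n10 fail=1; on 'e' 1 → fail=2;  out {2}∪∅={2}
  n17('bbebe'): parent n16 fail=13; on 'e' 13→0 → fail=1;  out ∅∪∅=∅
  n23('ddaeb'): parent n22 fail=1; on 'b' 1→0 → fail=13;  out {6}∪∅={6}
  n18('bbebee'): parent n17 fail=1; on 'e' 1 → fail=2;  out {5}∪∅={5}

Scan:
[0] read 'b'  n0⇒n13
[1] read 'c'  n13⇒n0 (fail-walked)
[2] read 'e'  n0⇒n1
[3] read 'c'  n1⇒n0 (fail-walked)
[4] read 'e'  n0⇒n1
[5] read 'e'  n1⇒n2
[6] read 'b'  n2⇒n3
[7] read 'a'  n3⇒n4  → match P4@[7:7]
[8] read 'c'  n4⇒n5  → match P0@[4:8],P7@[7:8]
[9] read 'a'  n5⇒n12 (fail-walked)  → match P4@[9:9]
[10] read 'd'  n12⇒n19 (fail-walked)
[11] read 'b'  n19⇒n13 (fail-walked)
[12] read 'b'  n13⇒n14
[13] read 'e'  n14⇒n15
[14] read 'b'  n15⇒n16
[15] read 'e'  n16⇒n17
[16] read 'e'  n17⇒n18  → match P5@[11:16]
[17] read 'a'  n18⇒n12 (fail-walked)  → match P4@[17:17]
[18] read 'e'  n12⇒n1 (fail-walked)
[19] read 'a'  n1⇒n12 (fail-walked)  → match P4@[19:19]
[20] read 'c'  n12⇒n24  → match P7@[19:20]
[21] read 'a'  n24⇒n12 (fail-walked)  → match P4@[21:21]
[22] read 'a'  n12⇒n12 (fail-walked)  → match P4@[22:22]
[23] read 'c'  n12⇒n24  → match P7@[22:23]
[24] read 'e'  n24⇒n1 (fail-walked)
[25] read 'd'  n1⇒n6  → match P3@[24:25]
[26] read 'd'  n6⇒n7
[27] read 'a'  n7⇒n21 (fail-walked)  → match P4@[27:27]
[28] read 'e'  n21⇒n22
[29] read 'b'  n22⇒n23  → match P6@[25:29]
[30] read 'a'  n23⇒n12 (fail-walked)  → match P4@[30:30]
[31] read 'a'  n12⇒n12 (fail-walked)  → match P4@[31:31]
[32] read 'b'  n12⇒n13 (fail-walked)
[33] read 'd'  n13⇒n19 (fail-walked)
[34] read 'a'  n19⇒n12 (fail-walked)  → match P4@[34:34]
[35] read 'e'  n12⇒n1 (fail-walked)
[36] read 'd'  n1⇒n6  → match P3@[35:36]
[37] read 'c'  n6⇒n9
[38] read 'e'  n9⇒n10
[39] read 'e'  n10⇒n11  → match P2@[35:39]
[40] read 'c'  n11⇒n0 (fail-walked)
[41] read 'c'  n0⇒n0
[42] read 'e'  n0⇒n1
[43] read 'a'  n1⇒n12 (fail-walked)  → match P4@[43:43]
[44] read 'c'  n12⇒n24  → match P7@[43:44]
[45] read 'b'  n24⇒n13 (fail-walked)
[46] read 'b'  n13⇒n14
[47] read 'e'  n14⇒n15
[48] read 'd'  n15⇒n6 (fail-walked)  → match P3@[47:48]
[49] read 'c'  n6⇒n9
[50] read 'e'  n9⇒n10
[51] read 'e'  n10⇒n11  → match P2@[47:51]

Matches: [[7,4],[8,0],[8,7],[9,4],[16,5],[17,4],[19,4],[20,7],[21,4],[22,4],[23,7],[25,3],[27,4],[29,6],[30,4],[31,4],[34,4],[36,3],[39,2],[43,4],[44,7],[48,3],[51,2]]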